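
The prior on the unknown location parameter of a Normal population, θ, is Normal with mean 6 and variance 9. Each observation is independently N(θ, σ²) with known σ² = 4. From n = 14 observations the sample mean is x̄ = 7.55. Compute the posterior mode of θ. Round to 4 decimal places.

θ̂_MAP = 7.5023

n = 14, x̄ = 7.55.
For a Normal prior and Normal likelihood with known variance, the posterior is Normal; its mode equals its mean, the precision-weighted average.
Prior precision 1/σ₀² = 1/9; data precision n/σ² = 14/4 = 3.5.
θ̂ = ((1/9)·6 + 3.5·7.55) / (1/9 + 3.5) = (3251/120)/(65/18) = 9753/1300 ≈ 7.5023.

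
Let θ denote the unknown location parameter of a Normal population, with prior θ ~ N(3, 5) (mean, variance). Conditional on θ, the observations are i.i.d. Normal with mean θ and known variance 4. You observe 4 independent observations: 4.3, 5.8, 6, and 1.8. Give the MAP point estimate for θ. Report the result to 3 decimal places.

θ̂_MAP = 4.229

n = 4; x̄ = (4.3 + 5.8 + 6 + 1.8)/4 = 17.9/4 = 4.475.
For a Normal prior and Normal likelihood with known variance, the posterior is Normal; its mode equals its mean, the precision-weighted average.
Prior precision 1/σ₀² = 1/5 = 0.2; data precision n/σ² = 4/4 = 1.
θ̂ = (0.2·3 + 1·4.475) / (0.2 + 1) = 5.075/1.2 = 203/48 ≈ 4.229.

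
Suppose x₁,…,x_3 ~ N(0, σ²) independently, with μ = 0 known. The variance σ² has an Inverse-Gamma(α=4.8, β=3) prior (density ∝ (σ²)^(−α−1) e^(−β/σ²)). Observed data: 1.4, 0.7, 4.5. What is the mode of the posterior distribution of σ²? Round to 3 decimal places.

σ̂²_MAP = 1.966

Sum of squared deviations about the known mean: SS = (1.4−0)² + (0.7−0)² + (4.5−0)² = 22.7.
The Normal likelihood contributes (σ²)^(−n/2) exp(−SS/(2σ²)), so the posterior is Inverse-Gamma(α + n/2, β + SS/2) = Inverse-Gamma(6.3, 14.35).
The mode of Inverse-Gamma(a, b) is b/(a+1) = 14.35/7.3 ≈ 1.966.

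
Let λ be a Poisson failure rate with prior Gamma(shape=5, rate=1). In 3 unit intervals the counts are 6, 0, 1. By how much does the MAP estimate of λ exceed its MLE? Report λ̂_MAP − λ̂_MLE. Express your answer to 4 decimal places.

MAP − MLE = 0.4167

Σxᵢ = 7. Posterior is Gamma(12, 4); MAP = (12−1)/4 = 11/4 ≈ 2.75000.
MLE = x̄ = 7/3 ≈ 2.33333.
Difference = 11/4 − 7/3 = 5/12 ≈ 0.4167.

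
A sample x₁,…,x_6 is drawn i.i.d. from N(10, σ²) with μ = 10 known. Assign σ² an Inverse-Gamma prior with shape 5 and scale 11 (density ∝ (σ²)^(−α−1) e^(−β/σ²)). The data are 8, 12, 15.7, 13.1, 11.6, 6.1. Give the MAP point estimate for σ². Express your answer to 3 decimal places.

σ̂²_MAP = 4.993

Sum of squared deviations about the known mean: SS = (8−10)² + (12−10)² + (15.7−10)² + (13.1−10)² + (11.6−10)² + (6.1−10)² = 67.87.
The Normal likelihood contributes (σ²)^(−n/2) exp(−SS/(2σ²)), so the posterior is Inverse-Gamma(α + n/2, β + SS/2) = Inverse-Gamma(8, 44.935).
The mode of Inverse-Gamma(a, b) is b/(a+1) = 44.935/9 ≈ 4.993.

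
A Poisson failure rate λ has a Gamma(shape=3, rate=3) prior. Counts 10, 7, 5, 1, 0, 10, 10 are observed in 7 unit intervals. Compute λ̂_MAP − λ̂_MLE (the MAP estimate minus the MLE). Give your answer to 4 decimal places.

MAP − MLE = -1.6429

Σxᵢ = 43. Posterior is Gamma(46, 10); MAP = (46−1)/10 = 45/10 ≈ 4.50000.
MLE = x̄ = 43/7 ≈ 6.14286.
Difference = 45/10 − 43/7 = -23/14 ≈ -1.6429.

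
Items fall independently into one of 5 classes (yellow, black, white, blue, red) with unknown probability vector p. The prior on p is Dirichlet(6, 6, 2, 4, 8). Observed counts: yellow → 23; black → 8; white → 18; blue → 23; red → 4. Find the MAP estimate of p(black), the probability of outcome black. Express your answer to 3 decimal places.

The posterior is Dirichlet(αᵢ + nᵢ) = Dirichlet(29, 14, 20, 27, 12).
For a Dirichlet(a₁,…,a_K) with all aᵢ > 1, the mode has j-th component (aⱼ − 1)/(Σaᵢ − K).
Here Σaᵢ = 102 and K = 5, so p(black) = (14 − 1)/(102 − 5) = 13/97 ≈ 0.134.

MAP estimate of p(black) = 0.134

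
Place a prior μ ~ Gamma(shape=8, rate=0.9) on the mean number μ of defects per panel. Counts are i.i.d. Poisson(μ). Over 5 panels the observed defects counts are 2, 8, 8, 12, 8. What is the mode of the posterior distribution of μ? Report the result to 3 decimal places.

Σxᵢ = 2+8+8+12+8 = 38, with n = 5.
Posterior ∝ μ^7e^(−0.9μ) · μ^38e^(−5μ) = μ^45e^(−5.9μ), i.e. Gamma(shape=46, rate=5.9).
The mode of a Gamma(a, b) with a ≥ 1 (shape–rate) is (a−1)/b = 45/5.9 ≈ 7.627.

μ̂_MAP = 7.627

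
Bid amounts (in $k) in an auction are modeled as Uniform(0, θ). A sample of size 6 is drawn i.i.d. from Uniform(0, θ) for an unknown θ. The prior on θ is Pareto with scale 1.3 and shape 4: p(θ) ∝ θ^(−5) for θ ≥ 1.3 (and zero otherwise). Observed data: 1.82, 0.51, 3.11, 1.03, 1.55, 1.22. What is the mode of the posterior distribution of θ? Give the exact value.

The Uniform(0, θ) likelihood is θ^(−n) for θ ≥ max(xᵢ), zero otherwise. Here max(xᵢ) = 3.11.
Posterior ∝ θ^(−5) · θ^(−6) = θ^(−11) on θ ≥ max(1.3, 3.11) = 3.11.
This density is strictly decreasing in θ, so the posterior mode lies at the lower boundary of the support.

θ̂_MAP = 3.11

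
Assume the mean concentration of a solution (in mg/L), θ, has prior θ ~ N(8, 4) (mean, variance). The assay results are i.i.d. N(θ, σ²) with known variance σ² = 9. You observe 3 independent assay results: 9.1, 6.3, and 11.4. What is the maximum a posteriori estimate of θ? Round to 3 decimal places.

θ̂_MAP = 8.533

n = 3; x̄ = (9.1 + 6.3 + 11.4)/3 = 26.8/3 = 134/15 ≈ 8.9333.
For a Normal prior and Normal likelihood with known variance, the posterior is Normal; its mode equals its mean, the precision-weighted average.
Prior precision 1/σ₀² = 1/4 = 0.25; data precision n/σ² = 3/9 = 1/3.
θ̂ = (0.25·8 + (1/3)·(134/15)) / (0.25 + 1/3) = (224/45)/(7/12) = 128/15 ≈ 8.533.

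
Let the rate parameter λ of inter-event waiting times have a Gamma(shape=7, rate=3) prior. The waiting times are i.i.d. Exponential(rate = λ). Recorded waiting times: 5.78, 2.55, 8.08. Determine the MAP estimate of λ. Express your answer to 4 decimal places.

λ̂_MAP = 0.4637

The Exponential(rate=λ) likelihood is ∝ λ^n e^(−λΣtᵢ). Here n = 3 and Σtᵢ = 5.78 + 2.55 + 8.08 = 16.41.
Posterior ∝ λ^6e^(−3λ) · λ^3e^(−16.41λ) = λ^9e^(−19.41λ), i.e. Gamma(10, 19.41).
Mode = (a−1)/b = 9/19.41 ≈ 0.4637.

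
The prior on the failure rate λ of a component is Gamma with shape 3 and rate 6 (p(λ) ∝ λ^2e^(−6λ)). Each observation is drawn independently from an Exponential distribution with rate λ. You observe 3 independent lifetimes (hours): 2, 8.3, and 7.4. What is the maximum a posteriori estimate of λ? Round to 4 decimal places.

The Exponential(rate=λ) likelihood is ∝ λ^n e^(−λΣtᵢ). Here n = 3 and Σtᵢ = 2 + 8.3 + 7.4 = 17.7.
Posterior ∝ λ^2e^(−6λ) · λ^3e^(−17.7λ) = λ^5e^(−23.7λ), i.e. Gamma(6, 23.7).
Mode = (a−1)/b = 5/23.7 ≈ 0.2110.

λ̂_MAP = 0.2110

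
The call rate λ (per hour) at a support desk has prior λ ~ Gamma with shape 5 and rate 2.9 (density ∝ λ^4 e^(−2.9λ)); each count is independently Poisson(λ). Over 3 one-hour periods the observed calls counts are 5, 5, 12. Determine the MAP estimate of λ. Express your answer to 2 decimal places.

Σxᵢ = 5+5+12 = 22, with n = 3.
Posterior ∝ λ^4e^(−2.9λ) · λ^22e^(−3λ) = λ^26e^(−5.9λ), i.e. Gamma(shape=27, rate=5.9).
The mode of a Gamma(a, b) with a ≥ 1 (shape–rate) is (a−1)/b = 26/5.9 ≈ 4.41.

λ̂_MAP = 4.41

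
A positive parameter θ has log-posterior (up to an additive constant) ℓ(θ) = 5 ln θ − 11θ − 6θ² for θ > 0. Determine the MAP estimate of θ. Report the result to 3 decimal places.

ℓ'(θ) = 5/θ − 11 − 12θ. Setting this to zero and multiplying by θ: 12θ² + 11θ − 5 = 0.
θ = (−11 + √(11² + 4·12·5)) / (2·12) = (−11 + √361) / 24 = (−11 + 19)/24 = 1/3.
ℓ''(θ) = −5/θ² − 12 < 0, confirming a maximum.

θ̂_MAP = 0.333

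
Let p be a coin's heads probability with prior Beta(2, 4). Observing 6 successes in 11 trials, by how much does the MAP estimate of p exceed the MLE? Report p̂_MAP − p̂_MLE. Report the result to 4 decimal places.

Posterior is Beta(8, 9); MAP = (8−1)/(17−2) = 7/15 ≈ 0.46667.
MLE ignores the prior: p̂_MLE = k/n = 6/11 ≈ 0.54545.
Difference = 7/15 − 6/11 = -13/165 ≈ -0.0788.

MAP − MLE = -0.0788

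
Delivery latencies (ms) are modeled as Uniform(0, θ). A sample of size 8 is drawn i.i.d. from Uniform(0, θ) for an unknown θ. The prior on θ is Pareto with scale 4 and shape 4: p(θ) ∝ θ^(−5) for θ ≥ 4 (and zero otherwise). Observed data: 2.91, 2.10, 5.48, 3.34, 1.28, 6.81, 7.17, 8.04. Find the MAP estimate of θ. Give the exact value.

θ̂_MAP = 8.04

The Uniform(0, θ) likelihood is θ^(−n) for θ ≥ max(xᵢ), zero otherwise. Here max(xᵢ) = 8.04.
Posterior ∝ θ^(−5) · θ^(−8) = θ^(−13) on θ ≥ max(4, 8.04) = 8.04.
This density is strictly decreasing in θ, so the posterior mode lies at the lower boundary of the support.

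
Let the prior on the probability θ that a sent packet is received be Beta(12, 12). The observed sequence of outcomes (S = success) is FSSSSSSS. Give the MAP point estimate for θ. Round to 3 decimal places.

θ̂_MAP = 0.600

Prior: Beta(12, 12).
Data: 7 successes in 8 trials (from the sequence). The binomial likelihood contributes θ^7(1−θ)^1, so the posterior is Beta(12+7, 12+1) = Beta(19, 13).
For Beta(a, b) with a, b > 1 the mode is (a−1)/(a+b−2) = 18/30 ≈ 0.600.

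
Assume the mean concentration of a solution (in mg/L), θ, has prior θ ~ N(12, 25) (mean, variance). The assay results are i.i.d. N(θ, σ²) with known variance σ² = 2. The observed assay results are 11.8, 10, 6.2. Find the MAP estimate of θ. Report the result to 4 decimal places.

θ̂_MAP = 9.4026

n = 3; x̄ = (11.8 + 10 + 6.2)/3 = 28/3 = 28/3 ≈ 9.3333.
For a Normal prior and Normal likelihood with known variance, the posterior is Normal; its mode equals its mean, the precision-weighted average.
Prior precision 1/σ₀² = 1/25 = 0.04; data precision n/σ² = 3/2 = 1.5.
θ̂ = (0.04·12 + 1.5·(28/3)) / (0.04 + 1.5) = 14.48/1.54 = 724/77 ≈ 9.4026.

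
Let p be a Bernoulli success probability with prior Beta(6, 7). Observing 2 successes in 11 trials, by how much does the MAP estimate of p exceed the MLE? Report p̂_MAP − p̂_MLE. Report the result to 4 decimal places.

MAP − MLE = 0.1364

Posterior is Beta(8, 16); MAP = (8−1)/(24−2) = 7/22 ≈ 0.31818.
MLE ignores the prior: p̂_MLE = k/n = 2/11 ≈ 0.18182.
Difference = 7/22 − 2/11 = 3/22 ≈ 0.1364.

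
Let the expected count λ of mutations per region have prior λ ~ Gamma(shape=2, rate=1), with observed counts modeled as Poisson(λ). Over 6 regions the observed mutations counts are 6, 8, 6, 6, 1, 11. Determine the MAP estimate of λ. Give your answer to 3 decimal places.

Σxᵢ = 6+8+6+6+1+11 = 38, with n = 6.
Posterior ∝ λe^(−1λ) · λ^38e^(−6λ) = λ^39e^(−7λ), i.e. Gamma(shape=40, rate=7).
The mode of a Gamma(a, b) with a ≥ 1 (shape–rate) is (a−1)/b = 39/7 ≈ 5.571.

λ̂_MAP = 5.571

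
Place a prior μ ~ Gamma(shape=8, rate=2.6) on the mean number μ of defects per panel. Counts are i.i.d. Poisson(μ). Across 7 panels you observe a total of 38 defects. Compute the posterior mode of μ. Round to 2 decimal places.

μ̂_MAP = 4.69

Σxᵢ = 38, n = 7.
Posterior ∝ μ^7e^(−2.6μ) · μ^38e^(−7μ) = μ^45e^(−9.6μ), i.e. Gamma(shape=46, rate=9.6).
The mode of a Gamma(a, b) with a ≥ 1 (shape–rate) is (a−1)/b = 45/9.6 ≈ 4.69.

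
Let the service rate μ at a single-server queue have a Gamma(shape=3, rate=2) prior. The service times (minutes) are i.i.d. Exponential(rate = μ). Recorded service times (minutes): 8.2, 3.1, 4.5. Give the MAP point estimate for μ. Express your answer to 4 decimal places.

μ̂_MAP = 0.2809

The Exponential(rate=μ) likelihood is ∝ μ^n e^(−μΣtᵢ). Here n = 3 and Σtᵢ = 8.2 + 3.1 + 4.5 = 15.8.
Posterior ∝ μ^2e^(−2μ) · μ^3e^(−15.8μ) = μ^5e^(−17.8μ), i.e. Gamma(6, 17.8).
Mode = (a−1)/b = 5/17.8 ≈ 0.2809.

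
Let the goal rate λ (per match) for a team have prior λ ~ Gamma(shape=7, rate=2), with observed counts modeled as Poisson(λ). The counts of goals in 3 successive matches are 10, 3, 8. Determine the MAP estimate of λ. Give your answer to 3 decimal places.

λ̂_MAP = 5.400

Σxᵢ = 10+3+8 = 21, with n = 3.
Posterior ∝ λ^6e^(−2λ) · λ^21e^(−3λ) = λ^27e^(−5λ), i.e. Gamma(shape=28, rate=5).
The mode of a Gamma(a, b) with a ≥ 1 (shape–rate) is (a−1)/b = 27/5 ≈ 5.400.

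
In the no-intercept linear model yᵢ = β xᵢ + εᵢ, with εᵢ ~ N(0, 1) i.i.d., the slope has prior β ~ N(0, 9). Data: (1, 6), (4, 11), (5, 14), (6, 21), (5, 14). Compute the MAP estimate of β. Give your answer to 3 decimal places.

log p(β | y) = −Σ(yᵢ − βxᵢ)²/(2·1) − β²/(2·9) + const.
Setting the derivative to zero: Σxᵢ(yᵢ − βxᵢ)/1 − β/9 = 0, so β = Σxᵢyᵢ / (Σxᵢ² + σ²/τ²).
Σxᵢyᵢ = 1·6 + 4·11 + 5·14 + 6·21 + 5·14 = 316; Σxᵢ² = 103; σ²/τ² = 1/9.
β̂_MAP = 316 / (103 + 1/9) = 316/(928/9) = 711/232 ≈ 3.065.

β̂_MAP = 3.065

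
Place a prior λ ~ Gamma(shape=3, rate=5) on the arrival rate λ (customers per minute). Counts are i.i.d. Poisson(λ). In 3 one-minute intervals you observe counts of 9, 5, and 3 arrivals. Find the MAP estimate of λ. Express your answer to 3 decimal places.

λ̂_MAP = 2.375

Σxᵢ = 9+5+3 = 17, with n = 3.
Posterior ∝ λ^2e^(−5λ) · λ^17e^(−3λ) = λ^19e^(−8λ), i.e. Gamma(shape=20, rate=8).
The mode of a Gamma(a, b) with a ≥ 1 (shape–rate) is (a−1)/b = 19/8 ≈ 2.375.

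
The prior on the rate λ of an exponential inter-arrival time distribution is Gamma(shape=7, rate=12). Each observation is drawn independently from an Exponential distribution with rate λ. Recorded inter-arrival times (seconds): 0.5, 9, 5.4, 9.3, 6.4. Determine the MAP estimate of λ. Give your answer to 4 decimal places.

The Exponential(rate=λ) likelihood is ∝ λ^n e^(−λΣtᵢ). Here n = 5 and Σtᵢ = 0.5 + 9 + 5.4 + 9.3 + 6.4 = 30.6.
Posterior ∝ λ^6e^(−12λ) · λ^5e^(−30.6λ) = λ^11e^(−42.6λ), i.e. Gamma(12, 42.6).
Mode = (a−1)/b = 11/42.6 ≈ 0.2582.

λ̂_MAP = 0.2582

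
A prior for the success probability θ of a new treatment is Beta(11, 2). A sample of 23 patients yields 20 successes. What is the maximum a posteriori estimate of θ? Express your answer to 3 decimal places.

Prior: Beta(11, 2).
Data: 20 successes in 23 trials. The binomial likelihood contributes θ^20(1−θ)^3, so the posterior is Beta(11+20, 2+3) = Beta(31, 5).
For Beta(a, b) with a, b > 1 the mode is (a−1)/(a+b−2) = 30/34 ≈ 0.882.

θ̂_MAP = 0.882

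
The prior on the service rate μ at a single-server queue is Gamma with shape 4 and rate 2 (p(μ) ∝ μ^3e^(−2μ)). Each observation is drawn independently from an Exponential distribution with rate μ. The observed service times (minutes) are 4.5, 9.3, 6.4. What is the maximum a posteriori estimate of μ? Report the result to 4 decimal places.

The Exponential(rate=μ) likelihood is ∝ μ^n e^(−μΣtᵢ). Here n = 3 and Σtᵢ = 4.5 + 9.3 + 6.4 = 20.2.
Posterior ∝ μ^3e^(−2μ) · μ^3e^(−20.2μ) = μ^6e^(−22.2μ), i.e. Gamma(7, 22.2).
Mode = (a−1)/b = 6/22.2 ≈ 0.2703.

μ̂_MAP = 0.2703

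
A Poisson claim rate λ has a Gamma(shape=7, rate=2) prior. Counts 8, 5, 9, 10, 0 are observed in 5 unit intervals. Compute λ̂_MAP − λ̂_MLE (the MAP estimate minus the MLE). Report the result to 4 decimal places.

MAP − MLE = -0.9714

Σxᵢ = 32. Posterior is Gamma(39, 7); MAP = (39−1)/7 = 38/7 ≈ 5.42857.
MLE = x̄ = 32/5 ≈ 6.40000.
Difference = 38/7 − 32/5 = -34/35 ≈ -0.9714.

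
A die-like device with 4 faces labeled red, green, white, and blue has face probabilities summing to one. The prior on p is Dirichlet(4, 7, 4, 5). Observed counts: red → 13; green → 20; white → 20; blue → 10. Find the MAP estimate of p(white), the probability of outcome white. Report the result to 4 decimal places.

The posterior is Dirichlet(αᵢ + nᵢ) = Dirichlet(17, 27, 24, 15).
For a Dirichlet(a₁,…,a_K) with all aᵢ > 1, the mode has j-th component (aⱼ − 1)/(Σaᵢ − K).
Here Σaᵢ = 83 and K = 4, so p(white) = (24 − 1)/(83 − 4) = 23/79 ≈ 0.2911.

MAP estimate of p(white) = 0.2911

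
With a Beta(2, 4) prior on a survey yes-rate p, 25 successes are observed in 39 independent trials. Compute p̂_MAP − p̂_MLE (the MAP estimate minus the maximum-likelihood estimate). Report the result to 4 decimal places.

MAP − MLE = -0.0364

Posterior is Beta(27, 18); MAP = (27−1)/(45−2) = 26/43 ≈ 0.60465.
MLE ignores the prior: p̂_MLE = k/n = 25/39 ≈ 0.64103.
Difference = 26/43 − 25/39 = -61/1677 ≈ -0.0364.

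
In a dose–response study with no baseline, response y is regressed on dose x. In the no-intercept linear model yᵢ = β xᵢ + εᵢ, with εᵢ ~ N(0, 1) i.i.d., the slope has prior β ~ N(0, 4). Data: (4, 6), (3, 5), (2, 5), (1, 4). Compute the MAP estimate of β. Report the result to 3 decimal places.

β̂_MAP = 1.752

log p(β | y) = −Σ(yᵢ − βxᵢ)²/(2·1) − β²/(2·4) + const.
Setting the derivative to zero: Σxᵢ(yᵢ − βxᵢ)/1 − β/4 = 0, so β = Σxᵢyᵢ / (Σxᵢ² + σ²/τ²).
Σxᵢyᵢ = 4·6 + 3·5 + 2·5 + 1·4 = 53; Σxᵢ² = 30; σ²/τ² = 0.25.
β̂_MAP = 53 / (30 + 0.25) = 53/30.25 ≈ 1.752.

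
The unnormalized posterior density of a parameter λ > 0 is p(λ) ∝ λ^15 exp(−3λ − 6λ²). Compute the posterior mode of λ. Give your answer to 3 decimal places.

ℓ'(λ) = 15/λ − 3 − 12λ. Setting this to zero and multiplying by λ: 12λ² + 3λ − 15 = 0.
λ = (−3 + √(3² + 4·12·15)) / (2·12) = (−3 + √729) / 24 = (−3 + 27)/24 = 1.
ℓ''(λ) = −15/λ² − 12 < 0, confirming a maximum.

λ̂_MAP = 1.000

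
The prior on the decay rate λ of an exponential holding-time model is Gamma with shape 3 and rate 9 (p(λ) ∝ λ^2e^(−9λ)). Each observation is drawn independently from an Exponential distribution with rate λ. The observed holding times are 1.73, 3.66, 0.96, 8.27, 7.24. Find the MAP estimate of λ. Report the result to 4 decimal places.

λ̂_MAP = 0.2268

The Exponential(rate=λ) likelihood is ∝ λ^n e^(−λΣtᵢ). Here n = 5 and Σtᵢ = 1.73 + 3.66 + 0.96 + 8.27 + 7.24 = 21.86.
Posterior ∝ λ^2e^(−9λ) · λ^5e^(−21.86λ) = λ^7e^(−30.86λ), i.e. Gamma(8, 30.86).
Mode = (a−1)/b = 7/30.86 ≈ 0.2268.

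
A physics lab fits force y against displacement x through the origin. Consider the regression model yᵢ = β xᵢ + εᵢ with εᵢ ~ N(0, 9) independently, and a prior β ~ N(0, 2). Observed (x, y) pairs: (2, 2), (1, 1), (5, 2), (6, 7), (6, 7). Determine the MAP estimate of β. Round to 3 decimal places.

log p(β | y) = −Σ(yᵢ − βxᵢ)²/(2·9) − β²/(2·2) + const.
Setting the derivative to zero: Σxᵢ(yᵢ − βxᵢ)/9 − β/2 = 0, so β = Σxᵢyᵢ / (Σxᵢ² + σ²/τ²).
Σxᵢyᵢ = 2·2 + 1·1 + 5·2 + 6·7 + 6·7 = 99; Σxᵢ² = 102; σ²/τ² = 4.5.
β̂_MAP = 99 / (102 + 4.5) = 99/106.5 ≈ 0.930.

β̂_MAP = 0.930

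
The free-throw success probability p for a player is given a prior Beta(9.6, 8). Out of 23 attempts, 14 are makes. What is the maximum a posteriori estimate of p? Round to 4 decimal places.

p̂_MAP = 0.5855

Prior: Beta(9.6, 8).
Data: 14 successes in 23 trials. The binomial likelihood contributes p^14(1−p)^9, so the posterior is Beta(9.6+14, 8+9) = Beta(23.6, 17).
For Beta(a, b) with a, b > 1 the mode is (a−1)/(a+b−2) = 22.6/38.6 ≈ 0.5855.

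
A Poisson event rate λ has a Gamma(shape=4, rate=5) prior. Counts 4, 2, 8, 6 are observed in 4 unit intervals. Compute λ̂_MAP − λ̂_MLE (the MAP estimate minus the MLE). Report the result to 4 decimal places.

Σxᵢ = 20. Posterior is Gamma(24, 9); MAP = (24−1)/9 = 23/9 ≈ 2.55556.
MLE = x̄ = 20/4 ≈ 5.00000.
Difference = 23/9 − 20/4 = -22/9 ≈ -2.4444.

MAP − MLE = -2.4444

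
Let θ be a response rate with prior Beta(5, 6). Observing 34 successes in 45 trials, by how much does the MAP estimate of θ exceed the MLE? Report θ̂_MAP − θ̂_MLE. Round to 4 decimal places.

MAP − MLE = -0.0519

Posterior is Beta(39, 17); MAP = (39−1)/(56−2) = 38/54 ≈ 0.70370.
MLE ignores the prior: θ̂_MLE = k/n = 34/45 ≈ 0.75556.
Difference = 38/54 − 34/45 = -7/135 ≈ -0.0519.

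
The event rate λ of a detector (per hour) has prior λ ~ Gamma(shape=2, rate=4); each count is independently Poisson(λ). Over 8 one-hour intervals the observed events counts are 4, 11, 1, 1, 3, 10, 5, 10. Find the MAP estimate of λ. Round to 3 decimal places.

Σxᵢ = 4+11+1+1+3+10+5+10 = 45, with n = 8.
Posterior ∝ λe^(−4λ) · λ^45e^(−8λ) = λ^46e^(−12λ), i.e. Gamma(shape=47, rate=12).
The mode of a Gamma(a, b) with a ≥ 1 (shape–rate) is (a−1)/b = 46/12 ≈ 3.833.

λ̂_MAP = 3.833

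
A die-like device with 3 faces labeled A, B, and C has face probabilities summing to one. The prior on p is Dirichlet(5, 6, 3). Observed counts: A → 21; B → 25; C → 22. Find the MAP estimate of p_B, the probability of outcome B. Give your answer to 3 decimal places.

MAP estimate of p_B = 0.380

The posterior is Dirichlet(αᵢ + nᵢ) = Dirichlet(26, 31, 25).
For a Dirichlet(a₁,…,a_K) with all aᵢ > 1, the mode has j-th component (aⱼ − 1)/(Σaᵢ − K).
Here Σaᵢ = 82 and K = 3, so p_B = (31 − 1)/(82 − 3) = 30/79 ≈ 0.380.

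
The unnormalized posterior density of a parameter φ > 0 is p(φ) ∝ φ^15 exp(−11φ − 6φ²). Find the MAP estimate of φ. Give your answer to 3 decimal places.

ℓ'(φ) = 15/φ − 11 − 12φ. Setting this to zero and multiplying by φ: 12φ² + 11φ − 15 = 0.
φ = (−11 + √(11² + 4·12·15)) / (2·12) = (−11 + √841) / 24 = (−11 + 29)/24 = 3/4.
ℓ''(φ) = −15/φ² − 12 < 0, confirming a maximum.

φ̂_MAP = 0.750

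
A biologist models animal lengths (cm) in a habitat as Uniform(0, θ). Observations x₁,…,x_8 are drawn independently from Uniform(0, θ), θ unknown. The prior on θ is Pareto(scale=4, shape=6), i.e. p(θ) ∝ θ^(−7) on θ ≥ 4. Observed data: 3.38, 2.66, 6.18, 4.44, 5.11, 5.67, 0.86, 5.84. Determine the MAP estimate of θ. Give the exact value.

The Uniform(0, θ) likelihood is θ^(−n) for θ ≥ max(xᵢ), zero otherwise. Here max(xᵢ) = 6.18.
Posterior ∝ θ^(−7) · θ^(−8) = θ^(−15) on θ ≥ max(4, 6.18) = 6.18.
This density is strictly decreasing in θ, so the posterior mode lies at the lower boundary of the support.

θ̂_MAP = 6.18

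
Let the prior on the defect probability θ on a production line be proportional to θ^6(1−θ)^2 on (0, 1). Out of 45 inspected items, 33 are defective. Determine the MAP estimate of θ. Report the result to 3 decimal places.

The prior density ∝ θ^6(1−θ)^2 is the kernel of Beta(7, 3).
Data: 33 successes in 45 trials. The binomial likelihood contributes θ^33(1−θ)^12, so the posterior is Beta(7+33, 3+12) = Beta(40, 15).
For Beta(a, b) with a, b > 1 the mode is (a−1)/(a+b−2) = 39/53 ≈ 0.736.

θ̂_MAP = 0.736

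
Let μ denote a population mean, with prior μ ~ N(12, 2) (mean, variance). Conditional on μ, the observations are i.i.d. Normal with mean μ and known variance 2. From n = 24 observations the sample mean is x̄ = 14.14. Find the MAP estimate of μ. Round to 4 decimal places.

n = 24, x̄ = 14.14.
For a Normal prior and Normal likelihood with known variance, the posterior is Normal; its mode equals its mean, the precision-weighted average.
Prior precision 1/σ₀² = 1/2 = 0.5; data precision n/σ² = 24/2 = 12.
μ̂ = (0.5·12 + 12·14.14) / (0.5 + 12) = 175.68/12.5 = 14.0544.

μ̂_MAP = 14.0544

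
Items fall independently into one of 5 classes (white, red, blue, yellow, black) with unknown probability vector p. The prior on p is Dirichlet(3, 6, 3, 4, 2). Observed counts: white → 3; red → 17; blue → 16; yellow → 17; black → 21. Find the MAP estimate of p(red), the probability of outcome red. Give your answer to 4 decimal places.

The posterior is Dirichlet(αᵢ + nᵢ) = Dirichlet(6, 23, 19, 21, 23).
For a Dirichlet(a₁,…,a_K) with all aᵢ > 1, the mode has j-th component (aⱼ − 1)/(Σaᵢ − K).
Here Σaᵢ = 92 and K = 5, so p(red) = (23 − 1)/(92 − 5) = 22/87 ≈ 0.2529.

MAP estimate of p(red) = 0.2529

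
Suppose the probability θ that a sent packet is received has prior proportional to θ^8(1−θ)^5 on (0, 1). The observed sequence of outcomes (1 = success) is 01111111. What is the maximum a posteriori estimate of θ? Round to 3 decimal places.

The prior density ∝ θ^8(1−θ)^5 is the kernel of Beta(9, 6).
Data: 7 successes in 8 trials (from the sequence). The binomial likelihood contributes θ^7(1−θ)^1, so the posterior is Beta(9+7, 6+1) = Beta(16, 7).
For Beta(a, b) with a, b > 1 the mode is (a−1)/(a+b−2) = 15/21 ≈ 0.714.

θ̂_MAP = 0.714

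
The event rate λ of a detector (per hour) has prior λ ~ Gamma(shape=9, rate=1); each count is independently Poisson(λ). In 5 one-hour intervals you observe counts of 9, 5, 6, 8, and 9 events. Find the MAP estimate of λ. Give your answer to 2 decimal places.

λ̂_MAP = 7.50

Σxᵢ = 9+5+6+8+9 = 37, with n = 5.
Posterior ∝ λ^8e^(−1λ) · λ^37e^(−5λ) = λ^45e^(−6λ), i.e. Gamma(shape=46, rate=6).
The mode of a Gamma(a, b) with a ≥ 1 (shape–rate) is (a−1)/b = 45/6 ≈ 7.50.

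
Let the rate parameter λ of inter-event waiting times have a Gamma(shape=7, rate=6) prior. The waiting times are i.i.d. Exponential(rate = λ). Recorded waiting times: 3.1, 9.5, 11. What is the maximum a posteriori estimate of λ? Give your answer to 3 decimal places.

The Exponential(rate=λ) likelihood is ∝ λ^n e^(−λΣtᵢ). Here n = 3 and Σtᵢ = 3.1 + 9.5 + 11 = 23.6.
Posterior ∝ λ^6e^(−6λ) · λ^3e^(−23.6λ) = λ^9e^(−29.6λ), i.e. Gamma(10, 29.6).
Mode = (a−1)/b = 9/29.6 ≈ 0.304.

λ̂_MAP = 0.304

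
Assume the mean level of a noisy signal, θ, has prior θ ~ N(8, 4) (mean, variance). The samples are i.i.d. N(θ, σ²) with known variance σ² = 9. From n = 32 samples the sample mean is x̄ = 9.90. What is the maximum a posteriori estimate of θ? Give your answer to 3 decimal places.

n = 32, x̄ = 9.90.
For a Normal prior and Normal likelihood with known variance, the posterior is Normal; its mode equals its mean, the precision-weighted average.
Prior precision 1/σ₀² = 1/4 = 0.25; data precision n/σ² = 32/9.
θ̂ = (0.25·8 + (32/9)·9.9) / (0.25 + 32/9) = 37.2/(137/36) = 6696/685 ≈ 9.775.

θ̂_MAP = 9.775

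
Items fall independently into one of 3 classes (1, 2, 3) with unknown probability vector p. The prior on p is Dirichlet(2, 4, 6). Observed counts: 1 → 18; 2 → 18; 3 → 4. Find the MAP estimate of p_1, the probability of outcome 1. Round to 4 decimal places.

MAP estimate: 0.3878

The posterior is Dirichlet(αᵢ + nᵢ) = Dirichlet(20, 22, 10).
For a Dirichlet(a₁,…,a_K) with all aᵢ > 1, the mode has j-th component (aⱼ − 1)/(Σaᵢ − K).
Here Σaᵢ = 52 and K = 3, so p_1 = (20 − 1)/(52 − 3) = 19/49 ≈ 0.3878.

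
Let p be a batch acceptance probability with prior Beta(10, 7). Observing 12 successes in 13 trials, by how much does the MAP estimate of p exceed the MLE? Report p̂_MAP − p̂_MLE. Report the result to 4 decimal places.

Posterior is Beta(22, 8); MAP = (22−1)/(30−2) = 21/28 ≈ 0.75000.
MLE ignores the prior: p̂_MLE = k/n = 12/13 ≈ 0.92308.
Difference = 21/28 − 12/13 = -9/52 ≈ -0.1731.

MAP − MLE = -0.1731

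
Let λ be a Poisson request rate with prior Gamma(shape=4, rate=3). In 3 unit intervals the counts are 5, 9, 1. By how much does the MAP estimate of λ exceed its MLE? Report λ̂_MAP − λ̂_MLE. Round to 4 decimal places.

MAP − MLE = -2.0000

Σxᵢ = 15. Posterior is Gamma(19, 6); MAP = (19−1)/6 = 18/6 ≈ 3.00000.
MLE = x̄ = 15/3 ≈ 5.00000.
Difference = 18/6 − 15/3 = -2 ≈ -2.0000.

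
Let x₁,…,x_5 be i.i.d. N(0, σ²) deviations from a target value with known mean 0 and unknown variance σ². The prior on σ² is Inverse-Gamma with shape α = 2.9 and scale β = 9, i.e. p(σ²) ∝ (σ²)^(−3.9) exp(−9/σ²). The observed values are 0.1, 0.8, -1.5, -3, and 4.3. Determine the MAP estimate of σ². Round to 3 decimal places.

Sum of squared deviations about the known mean: SS = (0.1−0)² + (0.8−0)² + (-1.5−0)² + (-3−0)² + (4.3−0)² = 30.39.
The Normal likelihood contributes (σ²)^(−n/2) exp(−SS/(2σ²)), so the posterior is Inverse-Gamma(α + n/2, β + SS/2) = Inverse-Gamma(5.4, 24.195).
The mode of Inverse-Gamma(a, b) is b/(a+1) = 24.195/6.4 ≈ 3.780.

σ̂²_MAP = 3.780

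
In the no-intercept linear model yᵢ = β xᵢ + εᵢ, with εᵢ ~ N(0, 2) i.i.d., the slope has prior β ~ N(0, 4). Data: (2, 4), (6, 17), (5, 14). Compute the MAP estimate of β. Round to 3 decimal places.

β̂_MAP = 2.748

log p(β | y) = −Σ(yᵢ − βxᵢ)²/(2·2) − β²/(2·4) + const.
Setting the derivative to zero: Σxᵢ(yᵢ − βxᵢ)/2 − β/4 = 0, so β = Σxᵢyᵢ / (Σxᵢ² + σ²/τ²).
Σxᵢyᵢ = 2·4 + 6·17 + 5·14 = 180; Σxᵢ² = 65; σ²/τ² = 0.5.
β̂_MAP = 180 / (65 + 0.5) = 180/65.5 ≈ 2.748.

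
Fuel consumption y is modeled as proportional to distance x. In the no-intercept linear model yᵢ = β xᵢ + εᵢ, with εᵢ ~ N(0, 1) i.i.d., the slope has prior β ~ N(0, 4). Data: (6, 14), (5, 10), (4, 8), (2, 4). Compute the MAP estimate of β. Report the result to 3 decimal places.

β̂_MAP = 2.142

log p(β | y) = −Σ(yᵢ − βxᵢ)²/(2·1) − β²/(2·4) + const.
Setting the derivative to zero: Σxᵢ(yᵢ − βxᵢ)/1 − β/4 = 0, so β = Σxᵢyᵢ / (Σxᵢ² + σ²/τ²).
Σxᵢyᵢ = 6·14 + 5·10 + 4·8 + 2·4 = 174; Σxᵢ² = 81; σ²/τ² = 0.25.
β̂_MAP = 174 / (81 + 0.25) = 174/81.25 ≈ 2.142.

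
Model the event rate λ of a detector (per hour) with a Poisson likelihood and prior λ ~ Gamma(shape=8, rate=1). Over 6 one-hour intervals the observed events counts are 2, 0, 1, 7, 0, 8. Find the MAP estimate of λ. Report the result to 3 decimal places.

Σxᵢ = 2+0+1+7+0+8 = 18, with n = 6.
Posterior ∝ λ^7e^(−1λ) · λ^18e^(−6λ) = λ^25e^(−7λ), i.e. Gamma(shape=26, rate=7).
The mode of a Gamma(a, b) with a ≥ 1 (shape–rate) is (a−1)/b = 25/7 ≈ 3.571.

λ̂_MAP = 3.571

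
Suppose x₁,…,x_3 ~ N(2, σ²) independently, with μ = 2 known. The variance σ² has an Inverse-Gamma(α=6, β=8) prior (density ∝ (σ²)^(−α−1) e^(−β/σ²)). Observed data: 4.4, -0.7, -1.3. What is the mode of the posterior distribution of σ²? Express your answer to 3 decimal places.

Sum of squared deviations about the known mean: SS = (4.4−2)² + (-0.7−2)² + (-1.3−2)² = 23.94.
The Normal likelihood contributes (σ²)^(−n/2) exp(−SS/(2σ²)), so the posterior is Inverse-Gamma(α + n/2, β + SS/2) = Inverse-Gamma(7.5, 19.97).
The mode of Inverse-Gamma(a, b) is b/(a+1) = 19.97/8.5 ≈ 2.349.

σ̂²_MAP = 2.349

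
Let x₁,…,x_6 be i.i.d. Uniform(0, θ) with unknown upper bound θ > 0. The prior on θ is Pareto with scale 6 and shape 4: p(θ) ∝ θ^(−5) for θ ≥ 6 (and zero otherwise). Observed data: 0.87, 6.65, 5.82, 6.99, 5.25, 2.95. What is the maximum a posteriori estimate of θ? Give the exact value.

The Uniform(0, θ) likelihood is θ^(−n) for θ ≥ max(xᵢ), zero otherwise. Here max(xᵢ) = 6.99.
Posterior ∝ θ^(−5) · θ^(−6) = θ^(−11) on θ ≥ max(6, 6.99) = 6.99.
This density is strictly decreasing in θ, so the posterior mode lies at the lower boundary of the support.

θ̂_MAP = 6.99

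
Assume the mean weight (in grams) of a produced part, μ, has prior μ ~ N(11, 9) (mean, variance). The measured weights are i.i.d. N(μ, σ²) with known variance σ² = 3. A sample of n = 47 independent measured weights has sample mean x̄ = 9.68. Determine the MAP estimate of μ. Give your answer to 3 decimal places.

μ̂_MAP = 9.689

n = 47, x̄ = 9.68.
For a Normal prior and Normal likelihood with known variance, the posterior is Normal; its mode equals its mean, the precision-weighted average.
Prior precision 1/σ₀² = 1/9; data precision n/σ² = 47/3.
μ̂ = ((1/9)·11 + (47/3)·9.68) / (1/9 + 47/3) = (34397/225)/(142/9) = 34397/3550 ≈ 9.689.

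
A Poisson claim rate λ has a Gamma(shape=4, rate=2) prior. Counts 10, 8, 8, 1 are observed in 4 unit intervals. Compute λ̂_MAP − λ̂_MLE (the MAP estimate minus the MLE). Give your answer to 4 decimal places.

Σxᵢ = 27. Posterior is Gamma(31, 6); MAP = (31−1)/6 = 30/6 ≈ 5.00000.
MLE = x̄ = 27/4 ≈ 6.75000.
Difference = 30/6 − 27/4 = -7/4 ≈ -1.7500.

MAP − MLE = -1.7500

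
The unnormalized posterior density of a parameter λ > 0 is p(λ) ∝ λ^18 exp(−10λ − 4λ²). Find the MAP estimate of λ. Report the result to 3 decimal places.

ℓ'(λ) = 18/λ − 10 − 8λ. Setting this to zero and multiplying by λ: 8λ² + 10λ − 18 = 0.
λ = (−10 + √(10² + 4·8·18)) / (2·8) = (−10 + √676) / 16 = (−10 + 26)/16 = 1.
ℓ''(λ) = −18/λ² − 8 < 0, confirming a maximum.

λ̂_MAP = 1.000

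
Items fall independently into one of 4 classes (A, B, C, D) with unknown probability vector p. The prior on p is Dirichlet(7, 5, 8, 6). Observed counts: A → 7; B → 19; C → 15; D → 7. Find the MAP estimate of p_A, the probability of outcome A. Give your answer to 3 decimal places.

MAP estimate of p_A = 0.186

The posterior is Dirichlet(αᵢ + nᵢ) = Dirichlet(14, 24, 23, 13).
For a Dirichlet(a₁,…,a_K) with all aᵢ > 1, the mode has j-th component (aⱼ − 1)/(Σaᵢ − K).
Here Σaᵢ = 74 and K = 4, so p_A = (14 − 1)/(74 − 4) = 13/70 ≈ 0.186.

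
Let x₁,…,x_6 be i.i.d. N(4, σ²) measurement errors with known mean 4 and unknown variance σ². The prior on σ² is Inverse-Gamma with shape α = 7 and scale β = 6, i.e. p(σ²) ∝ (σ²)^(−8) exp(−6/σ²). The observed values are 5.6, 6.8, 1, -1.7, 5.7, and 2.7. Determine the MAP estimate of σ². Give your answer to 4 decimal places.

Sum of squared deviations about the known mean: SS = (5.6−4)² + (6.8−4)² + (1−4)² + (-1.7−4)² + (5.7−4)² + (2.7−4)² = 56.47.
The Normal likelihood contributes (σ²)^(−n/2) exp(−SS/(2σ²)), so the posterior is Inverse-Gamma(α + n/2, β + SS/2) = Inverse-Gamma(10, 34.235).
The mode of Inverse-Gamma(a, b) is b/(a+1) = 34.235/11 ≈ 3.1123.

σ̂²_MAP = 3.1123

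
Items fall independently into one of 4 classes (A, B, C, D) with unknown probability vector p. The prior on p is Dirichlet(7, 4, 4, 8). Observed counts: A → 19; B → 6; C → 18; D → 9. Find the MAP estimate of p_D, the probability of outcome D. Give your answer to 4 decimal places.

The posterior is Dirichlet(αᵢ + nᵢ) = Dirichlet(26, 10, 22, 17).
For a Dirichlet(a₁,…,a_K) with all aᵢ > 1, the mode has j-th component (aⱼ − 1)/(Σaᵢ − K).
Here Σaᵢ = 75 and K = 4, so p_D = (17 − 1)/(75 − 4) = 16/71 ≈ 0.2254.

MAP estimate of p_D = 0.2254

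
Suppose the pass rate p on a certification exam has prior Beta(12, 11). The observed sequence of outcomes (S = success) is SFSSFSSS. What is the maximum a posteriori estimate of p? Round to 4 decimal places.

p̂_MAP = 0.5862

Prior: Beta(12, 11).
Data: 6 successes in 8 trials (from the sequence). The binomial likelihood contributes p^6(1−p)^2, so the posterior is Beta(12+6, 11+2) = Beta(18, 13).
For Beta(a, b) with a, b > 1 the mode is (a−1)/(a+b−2) = 17/29 ≈ 0.5862.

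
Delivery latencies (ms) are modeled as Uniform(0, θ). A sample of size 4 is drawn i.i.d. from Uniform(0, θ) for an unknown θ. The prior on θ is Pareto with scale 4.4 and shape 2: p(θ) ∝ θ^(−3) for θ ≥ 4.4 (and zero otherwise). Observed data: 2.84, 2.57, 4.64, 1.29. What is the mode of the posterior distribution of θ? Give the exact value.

The Uniform(0, θ) likelihood is θ^(−n) for θ ≥ max(xᵢ), zero otherwise. Here max(xᵢ) = 4.64.
Posterior ∝ θ^(−3) · θ^(−4) = θ^(−7) on θ ≥ max(4.4, 4.64) = 4.64.
This density is strictly decreasing in θ, so the posterior mode lies at the lower boundary of the support.

θ̂_MAP = 4.64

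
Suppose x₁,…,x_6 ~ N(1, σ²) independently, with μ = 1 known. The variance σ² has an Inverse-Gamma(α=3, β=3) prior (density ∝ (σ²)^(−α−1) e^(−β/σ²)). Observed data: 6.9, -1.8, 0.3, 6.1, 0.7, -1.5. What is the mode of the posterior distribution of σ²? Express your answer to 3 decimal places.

σ̂²_MAP = 5.821

Sum of squared deviations about the known mean: SS = (6.9−1)² + (-1.8−1)² + (0.3−1)² + (6.1−1)² + (0.7−1)² + (-1.5−1)² = 75.49.
The Normal likelihood contributes (σ²)^(−n/2) exp(−SS/(2σ²)), so the posterior is Inverse-Gamma(α + n/2, β + SS/2) = Inverse-Gamma(6, 40.745).
The mode of Inverse-Gamma(a, b) is b/(a+1) = 40.745/7 ≈ 5.821.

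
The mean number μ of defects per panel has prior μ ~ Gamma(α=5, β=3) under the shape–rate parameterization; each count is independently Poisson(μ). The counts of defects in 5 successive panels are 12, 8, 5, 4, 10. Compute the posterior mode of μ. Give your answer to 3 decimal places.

μ̂_MAP = 5.375

Σxᵢ = 12+8+5+4+10 = 39, with n = 5.
Posterior ∝ μ^4e^(−3μ) · μ^39e^(−5μ) = μ^43e^(−8μ), i.e. Gamma(shape=44, rate=8).
The mode of a Gamma(a, b) with a ≥ 1 (shape–rate) is (a−1)/b = 43/8 ≈ 5.375.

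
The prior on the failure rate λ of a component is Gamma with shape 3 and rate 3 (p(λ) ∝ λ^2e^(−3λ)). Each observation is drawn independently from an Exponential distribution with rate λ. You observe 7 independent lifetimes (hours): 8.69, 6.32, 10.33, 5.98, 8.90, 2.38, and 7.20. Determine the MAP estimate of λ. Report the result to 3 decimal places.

The Exponential(rate=λ) likelihood is ∝ λ^n e^(−λΣtᵢ). Here n = 7 and Σtᵢ = 8.69 + 6.32 + 10.33 + 5.98 + 8.90 + 2.38 + 7.20 = 49.80.
Posterior ∝ λ^2e^(−3λ) · λ^7e^(−49.80λ) = λ^9e^(−52.80λ), i.e. Gamma(10, 52.80).
Mode = (a−1)/b = 9/52.80 ≈ 0.170.

λ̂_MAP = 0.170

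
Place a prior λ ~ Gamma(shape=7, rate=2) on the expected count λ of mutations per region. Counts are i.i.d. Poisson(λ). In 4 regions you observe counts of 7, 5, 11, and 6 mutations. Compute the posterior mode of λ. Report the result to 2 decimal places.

Σxᵢ = 7+5+11+6 = 29, with n = 4.
Posterior ∝ λ^6e^(−2λ) · λ^29e^(−4λ) = λ^35e^(−6λ), i.e. Gamma(shape=36, rate=6).
The mode of a Gamma(a, b) with a ≥ 1 (shape–rate) is (a−1)/b = 35/6 ≈ 5.83.

λ̂_MAP = 5.83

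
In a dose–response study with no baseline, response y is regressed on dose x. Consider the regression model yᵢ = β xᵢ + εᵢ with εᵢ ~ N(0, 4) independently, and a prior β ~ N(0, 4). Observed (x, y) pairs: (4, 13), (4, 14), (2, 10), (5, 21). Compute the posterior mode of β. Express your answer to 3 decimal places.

β̂_MAP = 3.758

log p(β | y) = −Σ(yᵢ − βxᵢ)²/(2·4) − β²/(2·4) + const.
Setting the derivative to zero: Σxᵢ(yᵢ − βxᵢ)/4 − β/4 = 0, so β = Σxᵢyᵢ / (Σxᵢ² + σ²/τ²).
Σxᵢyᵢ = 4·13 + 4·14 + 2·10 + 5·21 = 233; Σxᵢ² = 61; σ²/τ² = 1.
β̂_MAP = 233 / (61 + 1) = 233/62 ≈ 3.758.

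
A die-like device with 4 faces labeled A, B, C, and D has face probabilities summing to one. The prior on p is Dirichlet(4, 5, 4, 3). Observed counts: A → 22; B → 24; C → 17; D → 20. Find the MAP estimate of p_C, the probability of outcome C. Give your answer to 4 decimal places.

The posterior is Dirichlet(αᵢ + nᵢ) = Dirichlet(26, 29, 21, 23).
For a Dirichlet(a₁,…,a_K) with all aᵢ > 1, the mode has j-th component (aⱼ − 1)/(Σaᵢ − K).
Here Σaᵢ = 99 and K = 4, so p_C = (21 − 1)/(99 − 4) = 20/95 ≈ 0.2105.

MAP estimate of p_C = 0.2105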